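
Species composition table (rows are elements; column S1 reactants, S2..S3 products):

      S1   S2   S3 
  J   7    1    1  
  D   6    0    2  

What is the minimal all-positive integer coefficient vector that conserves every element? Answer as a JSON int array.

Coefficients: [1, 4, 3]

J: 1·7 = 7 | 4·1+3·1 = 7
D: 1·6 = 6 | 4·0+3·2 = 6
gcd(1,4,3) = 1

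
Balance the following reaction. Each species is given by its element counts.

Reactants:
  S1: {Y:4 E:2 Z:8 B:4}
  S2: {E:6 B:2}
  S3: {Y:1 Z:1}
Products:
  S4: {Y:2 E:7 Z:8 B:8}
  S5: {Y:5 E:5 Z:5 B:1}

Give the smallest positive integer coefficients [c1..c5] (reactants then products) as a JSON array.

Y: 3·4+3·0+2·1 = 14 | 2·2+2·5 = 14
E: 3·2+3·6+2·0 = 24 | 2·7+2·5 = 24
Z: 3·8+3·0+2·1 = 26 | 2·8+2·5 = 26
B: 3·4+3·2+2·0 = 18 | 2·8+2·1 = 18
gcd(3,3,2,2,2) = 1

Coefficients: [3, 3, 2, 2, 2]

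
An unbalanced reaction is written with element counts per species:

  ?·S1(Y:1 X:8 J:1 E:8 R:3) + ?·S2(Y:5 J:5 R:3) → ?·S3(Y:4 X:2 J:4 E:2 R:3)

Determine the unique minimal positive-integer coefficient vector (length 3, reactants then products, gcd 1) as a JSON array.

Y: 1·1+3·5 = 16 | 4·4 = 16
X: 1·8+3·0 = 8 | 4·2 = 8
J: 1·1+3·5 = 16 | 4·4 = 16
E: 1·8+3·0 = 8 | 4·2 = 8
R: 1·3+3·3 = 12 | 4·3 = 12
gcd(1,3,4) = 1

Coefficients: [1, 3, 4]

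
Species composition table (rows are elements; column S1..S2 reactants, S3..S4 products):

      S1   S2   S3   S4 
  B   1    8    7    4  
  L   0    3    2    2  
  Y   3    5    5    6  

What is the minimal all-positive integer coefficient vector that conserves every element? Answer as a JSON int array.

Coefficients: [2, 2, 2, 1]

B: 2·1+2·8 = 18 | 2·7+1·4 = 18
L: 2·0+2·3 = 6 | 2·2+1·2 = 6
Y: 2·3+2·5 = 16 | 2·5+1·6 = 16
gcd(2,2,2,1) = 1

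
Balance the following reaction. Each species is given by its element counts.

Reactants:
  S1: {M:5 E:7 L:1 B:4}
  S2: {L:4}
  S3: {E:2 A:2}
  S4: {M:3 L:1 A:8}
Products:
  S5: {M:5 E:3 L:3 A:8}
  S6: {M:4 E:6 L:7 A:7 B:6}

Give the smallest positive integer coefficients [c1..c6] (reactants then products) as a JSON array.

Coefficients: [3, 5, 3, 6, 5, 2]

M: 3·5+5·0+3·0+6·3 = 33 | 5·5+2·4 = 33
E: 3·7+5·0+3·2+6·0 = 27 | 5·3+2·6 = 27
L: 3·1+5·4+3·0+6·1 = 29 | 5·3+2·7 = 29
A: 3·0+5·0+3·2+6·8 = 54 | 5·8+2·7 = 54
B: 3·4+5·0+3·0+6·0 = 12 | 5·0+2·6 = 12
gcd(3,5,3,6,5,2) = 1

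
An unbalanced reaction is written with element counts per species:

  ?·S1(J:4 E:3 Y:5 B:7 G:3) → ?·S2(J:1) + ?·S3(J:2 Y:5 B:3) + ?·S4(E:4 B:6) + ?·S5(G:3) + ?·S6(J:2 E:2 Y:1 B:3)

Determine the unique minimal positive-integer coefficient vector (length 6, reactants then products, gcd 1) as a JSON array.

Coefficients: [6, 4, 5, 2, 6, 5]

J: 6·4 = 24 | 4·1+5·2+2·0+6·0+5·2 = 24
E: 6·3 = 18 | 4·0+5·0+2·4+6·0+5·2 = 18
Y: 6·5 = 30 | 4·0+5·5+2·0+6·0+5·1 = 30
B: 6·7 = 42 | 4·0+5·3+2·6+6·0+5·3 = 42
G: 6·3 = 18 | 4·0+5·0+2·0+6·3+5·0 = 18
gcd(6,4,5,2,6,5) = 1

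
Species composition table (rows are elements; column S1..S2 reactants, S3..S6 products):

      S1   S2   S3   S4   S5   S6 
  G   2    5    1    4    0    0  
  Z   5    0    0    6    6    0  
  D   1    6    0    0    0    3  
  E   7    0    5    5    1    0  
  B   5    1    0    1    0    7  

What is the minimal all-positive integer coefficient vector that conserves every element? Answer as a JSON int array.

Coefficients: [6, 1, 5, 3, 2, 4]

G: 6·2+1·5 = 17 | 5·1+3·4+2·0+4·0 = 17
Z: 6·5+1·0 = 30 | 5·0+3·6+2·6+4·0 = 30
D: 6·1+1·6 = 12 | 5·0+3·0+2·0+4·3 = 12
E: 6·7+1·0 = 42 | 5·5+3·5+2·1+4·0 = 42
B: 6·5+1·1 = 31 | 5·0+3·1+2·0+4·7 = 31
gcd(6,1,5,3,2,4) = 1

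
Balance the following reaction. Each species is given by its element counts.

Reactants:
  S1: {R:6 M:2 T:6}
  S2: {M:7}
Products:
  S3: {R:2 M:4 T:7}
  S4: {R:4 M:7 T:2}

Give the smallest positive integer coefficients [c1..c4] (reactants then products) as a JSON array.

R: 4·6+5·0 = 24 | 2·2+5·4 = 24
M: 4·2+5·7 = 43 | 2·4+5·7 = 43
T: 4·6+5·0 = 24 | 2·7+5·2 = 24
gcd(4,5,2,5) = 1

Coefficients: [4, 5, 2, 5]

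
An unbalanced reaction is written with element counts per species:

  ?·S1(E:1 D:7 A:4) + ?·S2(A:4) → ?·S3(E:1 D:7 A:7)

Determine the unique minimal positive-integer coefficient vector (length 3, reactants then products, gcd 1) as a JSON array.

E: 4·1+3·0 = 4 | 4·1 = 4
D: 4·7+3·0 = 28 | 4·7 = 28
A: 4·4+3·4 = 28 | 4·7 = 28
gcd(4,3,4) = 1

Coefficients: [4, 3, 4]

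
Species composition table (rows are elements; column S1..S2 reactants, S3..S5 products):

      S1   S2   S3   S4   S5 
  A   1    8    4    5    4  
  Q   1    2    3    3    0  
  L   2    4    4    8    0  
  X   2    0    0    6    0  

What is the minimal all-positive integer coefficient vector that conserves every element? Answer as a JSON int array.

Coefficients: [6, 3, 2, 2, 3]

A: 6·1+3·8 = 30 | 2·4+2·5+3·4 = 30
Q: 6·1+3·2 = 12 | 2·3+2·3+3·0 = 12
L: 6·2+3·4 = 24 | 2·4+2·8+3·0 = 24
X: 6·2+3·0 = 12 | 2·0+2·6+3·0 = 12
gcd(6,3,2,2,3) = 1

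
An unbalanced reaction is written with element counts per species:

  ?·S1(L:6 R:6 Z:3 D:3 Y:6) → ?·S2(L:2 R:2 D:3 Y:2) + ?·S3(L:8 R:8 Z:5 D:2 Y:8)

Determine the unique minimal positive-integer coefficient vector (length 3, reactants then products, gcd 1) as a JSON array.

Coefficients: [5, 3, 3]

L: 5·6 = 30 | 3·2+3·8 = 30
R: 5·6 = 30 | 3·2+3·8 = 30
Z: 5·3 = 15 | 3·0+3·5 = 15
D: 5·3 = 15 | 3·3+3·2 = 15
Y: 5·6 = 30 | 3·2+3·8 = 30
gcd(5,3,3) = 1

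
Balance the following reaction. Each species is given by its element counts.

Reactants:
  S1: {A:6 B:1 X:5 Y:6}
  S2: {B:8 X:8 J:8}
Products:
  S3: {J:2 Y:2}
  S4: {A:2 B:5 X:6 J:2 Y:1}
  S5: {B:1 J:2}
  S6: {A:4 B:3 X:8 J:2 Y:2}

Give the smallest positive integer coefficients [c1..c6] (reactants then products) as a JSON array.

Coefficients: [4, 5, 6, 6, 5, 3]

A: 4·6+5·0 = 24 | 6·0+6·2+5·0+3·4 = 24
B: 4·1+5·8 = 44 | 6·0+6·5+5·1+3·3 = 44
X: 4·5+5·8 = 60 | 6·0+6·6+5·0+3·8 = 60
J: 4·0+5·8 = 40 | 6·2+6·2+5·2+3·2 = 40
Y: 4·6+5·0 = 24 | 6·2+6·1+5·0+3·2 = 24
gcd(4,5,6,6,5,3) = 1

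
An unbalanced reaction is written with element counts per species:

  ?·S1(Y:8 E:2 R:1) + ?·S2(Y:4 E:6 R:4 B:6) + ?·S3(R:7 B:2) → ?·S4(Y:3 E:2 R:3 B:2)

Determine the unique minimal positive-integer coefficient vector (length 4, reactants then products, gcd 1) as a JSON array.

Y: 1·8+1·4+1·0 = 12 | 4·3 = 12
E: 1·2+1·6+1·0 = 8 | 4·2 = 8
R: 1·1+1·4+1·7 = 12 | 4·3 = 12
B: 1·0+1·6+1·2 = 8 | 4·2 = 8
gcd(1,1,1,4) = 1

Coefficients: [1, 1, 1, 4]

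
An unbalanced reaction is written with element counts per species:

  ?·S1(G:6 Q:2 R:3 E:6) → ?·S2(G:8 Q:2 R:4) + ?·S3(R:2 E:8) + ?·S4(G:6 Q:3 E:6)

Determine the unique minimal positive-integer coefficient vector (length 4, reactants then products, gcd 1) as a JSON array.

Coefficients: [6, 3, 3, 2]

G: 6·6 = 36 | 3·8+3·0+2·6 = 36
Q: 6·2 = 12 | 3·2+3·0+2·3 = 12
R: 6·3 = 18 | 3·4+3·2+2·0 = 18
E: 6·6 = 36 | 3·0+3·8+2·6 = 36
gcd(6,3,3,2) = 1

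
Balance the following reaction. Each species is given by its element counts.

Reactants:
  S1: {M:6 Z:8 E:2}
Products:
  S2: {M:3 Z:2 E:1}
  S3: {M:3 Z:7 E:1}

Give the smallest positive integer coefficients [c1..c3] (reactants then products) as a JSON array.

M: 5·6 = 30 | 6·3+4·3 = 30
Z: 5·8 = 40 | 6·2+4·7 = 40
E: 5·2 = 10 | 6·1+4·1 = 10
gcd(5,6,4) = 1

Coefficients: [5, 6, 4]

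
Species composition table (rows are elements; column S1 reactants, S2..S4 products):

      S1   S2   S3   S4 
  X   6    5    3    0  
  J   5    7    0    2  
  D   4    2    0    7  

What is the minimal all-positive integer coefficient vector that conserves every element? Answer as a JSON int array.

X: 5·6 = 30 | 3·5+5·3+2·0 = 30
J: 5·5 = 25 | 3·7+5·0+2·2 = 25
D: 5·4 = 20 | 3·2+5·0+2·7 = 20
gcd(5,3,5,2) = 1

Coefficients: [5, 3, 5, 2]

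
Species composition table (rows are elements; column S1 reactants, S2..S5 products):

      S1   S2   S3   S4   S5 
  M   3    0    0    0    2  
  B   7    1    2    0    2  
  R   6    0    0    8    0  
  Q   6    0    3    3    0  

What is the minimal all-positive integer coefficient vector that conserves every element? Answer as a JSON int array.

M: 4·3 = 12 | 6·0+5·0+3·0+6·2 = 12
B: 4·7 = 28 | 6·1+5·2+3·0+6·2 = 28
R: 4·6 = 24 | 6·0+5·0+3·8+6·0 = 24
Q: 4·6 = 24 | 6·0+5·3+3·3+6·0 = 24
gcd(4,6,5,3,6) = 1

Coefficients: [4, 6, 5, 3, 6]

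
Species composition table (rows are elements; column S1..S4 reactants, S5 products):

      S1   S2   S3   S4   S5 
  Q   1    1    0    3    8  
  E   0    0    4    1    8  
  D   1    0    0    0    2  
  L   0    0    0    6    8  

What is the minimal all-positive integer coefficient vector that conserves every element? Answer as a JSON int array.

Coefficients: [6, 6, 5, 4, 3]

Q: 6·1+6·1+5·0+4·3 = 24 | 3·8 = 24
E: 6·0+6·0+5·4+4·1 = 24 | 3·8 = 24
D: 6·1+6·0+5·0+4·0 = 6 | 3·2 = 6
L: 6·0+6·0+5·0+4·6 = 24 | 3·8 = 24
gcd(6,6,5,4,3) = 1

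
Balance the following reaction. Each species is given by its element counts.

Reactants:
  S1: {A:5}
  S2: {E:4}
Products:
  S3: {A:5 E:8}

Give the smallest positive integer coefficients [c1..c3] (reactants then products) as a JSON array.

A: 1·5+2·0 = 5 | 1·5 = 5
E: 1·0+2·4 = 8 | 1·8 = 8
gcd(1,2,1) = 1

Coefficients: [1, 2, 1]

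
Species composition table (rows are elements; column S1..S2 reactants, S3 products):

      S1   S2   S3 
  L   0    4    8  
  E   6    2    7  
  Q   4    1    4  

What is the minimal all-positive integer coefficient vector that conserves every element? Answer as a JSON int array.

L: 1·0+4·4 = 16 | 2·8 = 16
E: 1·6+4·2 = 14 | 2·7 = 14
Q: 1·4+4·1 = 8 | 2·4 = 8
gcd(1,4,2) = 1

Coefficients: [1, 4, 2]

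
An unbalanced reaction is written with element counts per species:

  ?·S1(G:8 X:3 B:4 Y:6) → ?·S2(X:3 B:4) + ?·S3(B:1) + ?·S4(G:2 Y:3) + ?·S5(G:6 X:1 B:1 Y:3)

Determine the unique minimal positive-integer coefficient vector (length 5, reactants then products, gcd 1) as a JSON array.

Coefficients: [3, 2, 1, 3, 3]

G: 3·8 = 24 | 2·0+1·0+3·2+3·6 = 24
X: 3·3 = 9 | 2·3+1·0+3·0+3·1 = 9
B: 3·4 = 12 | 2·4+1·1+3·0+3·1 = 12
Y: 3·6 = 18 | 2·0+1·0+3·3+3·3 = 18
gcd(3,2,1,3,3) = 1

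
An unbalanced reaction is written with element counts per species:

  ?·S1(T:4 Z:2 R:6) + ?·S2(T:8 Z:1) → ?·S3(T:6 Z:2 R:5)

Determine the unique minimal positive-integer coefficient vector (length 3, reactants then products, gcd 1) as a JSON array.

T: 5·4+2·8 = 36 | 6·6 = 36
Z: 5·2+2·1 = 12 | 6·2 = 12
R: 5·6+2·0 = 30 | 6·5 = 30
gcd(5,2,6) = 1

Coefficients: [5, 2, 6]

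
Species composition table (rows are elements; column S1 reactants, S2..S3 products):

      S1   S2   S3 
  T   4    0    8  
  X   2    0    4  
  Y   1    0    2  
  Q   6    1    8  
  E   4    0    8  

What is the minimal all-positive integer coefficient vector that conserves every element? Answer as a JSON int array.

T: 2·4 = 8 | 4·0+1·8 = 8
X: 2·2 = 4 | 4·0+1·4 = 4
Y: 2·1 = 2 | 4·0+1·2 = 2
Q: 2·6 = 12 | 4·1+1·8 = 12
E: 2·4 = 8 | 4·0+1·8 = 8
gcd(2,4,1) = 1

Coefficients: [2, 4, 1]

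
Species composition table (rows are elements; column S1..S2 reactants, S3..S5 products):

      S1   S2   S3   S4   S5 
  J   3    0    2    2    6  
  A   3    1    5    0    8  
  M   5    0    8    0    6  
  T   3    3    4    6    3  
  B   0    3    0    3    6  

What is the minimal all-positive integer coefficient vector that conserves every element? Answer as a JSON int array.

J: 6·3+5·0 = 18 | 3·2+3·2+1·6 = 18
A: 6·3+5·1 = 23 | 3·5+3·0+1·8 = 23
M: 6·5+5·0 = 30 | 3·8+3·0+1·6 = 30
T: 6·3+5·3 = 33 | 3·4+3·6+1·3 = 33
B: 6·0+5·3 = 15 | 3·0+3·3+1·6 = 15
gcd(6,5,3,3,1) = 1

Coefficients: [6, 5, 3, 3, 1]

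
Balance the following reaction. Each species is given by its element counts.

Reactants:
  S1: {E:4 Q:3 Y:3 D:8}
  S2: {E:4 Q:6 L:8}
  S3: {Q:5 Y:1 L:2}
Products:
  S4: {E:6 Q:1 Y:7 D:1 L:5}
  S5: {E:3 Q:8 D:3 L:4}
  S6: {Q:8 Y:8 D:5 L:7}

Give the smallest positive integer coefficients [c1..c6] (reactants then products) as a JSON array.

Coefficients: [3, 3, 6, 1, 6, 1]

E: 3·4+3·4+6·0 = 24 | 1·6+6·3+1·0 = 24
Q: 3·3+3·6+6·5 = 57 | 1·1+6·8+1·8 = 57
Y: 3·3+3·0+6·1 = 15 | 1·7+6·0+1·8 = 15
D: 3·8+3·0+6·0 = 24 | 1·1+6·3+1·5 = 24
L: 3·0+3·8+6·2 = 36 | 1·5+6·4+1·7 = 36
gcd(3,3,6,1,6,1) = 1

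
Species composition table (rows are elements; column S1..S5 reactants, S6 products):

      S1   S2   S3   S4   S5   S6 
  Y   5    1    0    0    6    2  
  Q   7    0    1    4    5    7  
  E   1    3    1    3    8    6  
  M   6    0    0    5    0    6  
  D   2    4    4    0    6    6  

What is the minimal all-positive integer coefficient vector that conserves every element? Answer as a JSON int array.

Coefficients: [1, 1, 6, 6, 1, 6]

Y: 1·5+1·1+6·0+6·0+1·6 = 12 | 6·2 = 12
Q: 1·7+1·0+6·1+6·4+1·5 = 42 | 6·7 = 42
E: 1·1+1·3+6·1+6·3+1·8 = 36 | 6·6 = 36
M: 1·6+1·0+6·0+6·5+1·0 = 36 | 6·6 = 36
D: 1·2+1·4+6·4+6·0+1·6 = 36 | 6·6 = 36
gcd(1,1,6,6,1,6) = 1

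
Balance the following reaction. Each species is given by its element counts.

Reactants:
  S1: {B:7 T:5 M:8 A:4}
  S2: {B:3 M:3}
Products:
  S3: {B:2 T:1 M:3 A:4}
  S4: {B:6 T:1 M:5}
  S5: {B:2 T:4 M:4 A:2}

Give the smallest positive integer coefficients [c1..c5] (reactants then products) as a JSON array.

B: 5·7+5·3 = 50 | 3·2+6·6+4·2 = 50
T: 5·5+5·0 = 25 | 3·1+6·1+4·4 = 25
M: 5·8+5·3 = 55 | 3·3+6·5+4·4 = 55
A: 5·4+5·0 = 20 | 3·4+6·0+4·2 = 20
gcd(5,5,3,6,4) = 1

Coefficients: [5, 5, 3, 6, 4]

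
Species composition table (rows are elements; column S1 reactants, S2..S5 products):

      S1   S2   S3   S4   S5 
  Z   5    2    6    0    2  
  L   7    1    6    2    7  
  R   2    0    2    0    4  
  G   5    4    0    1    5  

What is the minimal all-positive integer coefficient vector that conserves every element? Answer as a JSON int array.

Z: 4·5 = 20 | 3·2+2·6+3·0+1·2 = 20
L: 4·7 = 28 | 3·1+2·6+3·2+1·7 = 28
R: 4·2 = 8 | 3·0+2·2+3·0+1·4 = 8
G: 4·5 = 20 | 3·4+2·0+3·1+1·5 = 20
gcd(4,3,2,3,1) = 1

Coefficients: [4, 3, 2, 3, 1]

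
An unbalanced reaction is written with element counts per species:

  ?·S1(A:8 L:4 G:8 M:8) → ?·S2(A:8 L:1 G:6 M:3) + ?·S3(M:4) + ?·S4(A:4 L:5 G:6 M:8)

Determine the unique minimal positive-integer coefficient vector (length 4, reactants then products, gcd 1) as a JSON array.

Coefficients: [6, 4, 1, 4]

A: 6·8 = 48 | 4·8+1·0+4·4 = 48
L: 6·4 = 24 | 4·1+1·0+4·5 = 24
G: 6·8 = 48 | 4·6+1·0+4·6 = 48
M: 6·8 = 48 | 4·3+1·4+4·8 = 48
gcd(6,4,1,4) = 1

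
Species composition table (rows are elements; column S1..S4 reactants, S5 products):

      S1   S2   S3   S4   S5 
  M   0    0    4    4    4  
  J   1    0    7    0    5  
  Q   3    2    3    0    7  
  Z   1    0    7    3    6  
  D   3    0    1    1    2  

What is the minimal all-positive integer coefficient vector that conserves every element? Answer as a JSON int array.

M: 1·0+6·0+2·4+1·4 = 12 | 3·4 = 12
J: 1·1+6·0+2·7+1·0 = 15 | 3·5 = 15
Q: 1·3+6·2+2·3+1·0 = 21 | 3·7 = 21
Z: 1·1+6·0+2·7+1·3 = 18 | 3·6 = 18
D: 1·3+6·0+2·1+1·1 = 6 | 3·2 = 6
gcd(1,6,2,1,3) = 1

Coefficients: [1, 6, 2, 1, 3]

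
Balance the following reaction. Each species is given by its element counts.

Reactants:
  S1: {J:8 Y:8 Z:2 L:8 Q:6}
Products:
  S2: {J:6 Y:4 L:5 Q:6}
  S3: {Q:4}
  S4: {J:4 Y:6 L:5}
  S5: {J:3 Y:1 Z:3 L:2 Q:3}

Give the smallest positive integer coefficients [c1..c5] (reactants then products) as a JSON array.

Coefficients: [6, 2, 3, 6, 4]

J: 6·8 = 48 | 2·6+3·0+6·4+4·3 = 48
Y: 6·8 = 48 | 2·4+3·0+6·6+4·1 = 48
Z: 6·2 = 12 | 2·0+3·0+6·0+4·3 = 12
L: 6·8 = 48 | 2·5+3·0+6·5+4·2 = 48
Q: 6·6 = 36 | 2·6+3·4+6·0+4·3 = 36
gcd(6,2,3,6,4) = 1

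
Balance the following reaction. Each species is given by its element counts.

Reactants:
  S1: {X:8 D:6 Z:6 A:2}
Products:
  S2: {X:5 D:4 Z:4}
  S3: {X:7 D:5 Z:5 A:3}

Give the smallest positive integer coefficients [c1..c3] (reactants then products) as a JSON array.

X: 3·8 = 24 | 2·5+2·7 = 24
D: 3·6 = 18 | 2·4+2·5 = 18
Z: 3·6 = 18 | 2·4+2·5 = 18
A: 3·2 = 6 | 2·0+2·3 = 6
gcd(3,2,2) = 1

Coefficients: [3, 2, 2]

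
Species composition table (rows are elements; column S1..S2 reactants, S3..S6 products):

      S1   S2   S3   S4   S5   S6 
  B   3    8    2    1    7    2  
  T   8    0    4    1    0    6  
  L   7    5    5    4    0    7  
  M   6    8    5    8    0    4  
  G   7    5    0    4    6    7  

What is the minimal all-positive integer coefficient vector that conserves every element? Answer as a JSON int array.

Coefficients: [5, 5, 6, 4, 5, 2]

B: 5·3+5·8 = 55 | 6·2+4·1+5·7+2·2 = 55
T: 5·8+5·0 = 40 | 6·4+4·1+5·0+2·6 = 40
L: 5·7+5·5 = 60 | 6·5+4·4+5·0+2·7 = 60
M: 5·6+5·8 = 70 | 6·5+4·8+5·0+2·4 = 70
G: 5·7+5·5 = 60 | 6·0+4·4+5·6+2·7 = 60
gcd(5,5,6,4,5,2) = 1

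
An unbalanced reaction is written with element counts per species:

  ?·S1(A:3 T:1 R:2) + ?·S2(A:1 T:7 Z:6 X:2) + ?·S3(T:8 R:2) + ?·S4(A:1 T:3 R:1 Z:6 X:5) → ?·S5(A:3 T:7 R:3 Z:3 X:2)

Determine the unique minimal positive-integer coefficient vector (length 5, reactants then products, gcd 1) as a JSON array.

A: 5·3+1·1+3·0+2·1 = 18 | 6·3 = 18
T: 5·1+1·7+3·8+2·3 = 42 | 6·7 = 42
R: 5·2+1·0+3·2+2·1 = 18 | 6·3 = 18
Z: 5·0+1·6+3·0+2·6 = 18 | 6·3 = 18
X: 5·0+1·2+3·0+2·5 = 12 | 6·2 = 12
gcd(5,1,3,2,6) = 1

Coefficients: [5, 1, 3, 2, 6]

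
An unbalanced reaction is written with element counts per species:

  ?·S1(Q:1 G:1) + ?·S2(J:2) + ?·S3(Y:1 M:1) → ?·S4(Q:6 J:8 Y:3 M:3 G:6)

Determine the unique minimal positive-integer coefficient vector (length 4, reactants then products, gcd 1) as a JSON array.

Coefficients: [6, 4, 3, 1]

Q: 6·1+4·0+3·0 = 6 | 1·6 = 6
J: 6·0+4·2+3·0 = 8 | 1·8 = 8
Y: 6·0+4·0+3·1 = 3 | 1·3 = 3
M: 6·0+4·0+3·1 = 3 | 1·3 = 3
G: 6·1+4·0+3·0 = 6 | 1·6 = 6
gcd(6,4,3,1) = 1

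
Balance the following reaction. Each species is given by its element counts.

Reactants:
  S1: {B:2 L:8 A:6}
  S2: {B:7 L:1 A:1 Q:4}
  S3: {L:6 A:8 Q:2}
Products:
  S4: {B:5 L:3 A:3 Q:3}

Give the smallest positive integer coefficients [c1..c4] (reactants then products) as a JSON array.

Coefficients: [1, 4, 1, 6]

B: 1·2+4·7+1·0 = 30 | 6·5 = 30
L: 1·8+4·1+1·6 = 18 | 6·3 = 18
A: 1·6+4·1+1·8 = 18 | 6·3 = 18
Q: 1·0+4·4+1·2 = 18 | 6·3 = 18
gcd(1,4,1,6) = 1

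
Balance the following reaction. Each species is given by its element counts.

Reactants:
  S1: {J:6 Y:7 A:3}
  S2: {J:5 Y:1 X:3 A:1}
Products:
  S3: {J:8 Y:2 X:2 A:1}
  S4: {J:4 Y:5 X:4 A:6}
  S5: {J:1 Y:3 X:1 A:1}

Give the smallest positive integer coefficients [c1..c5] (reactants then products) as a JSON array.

J: 3·6+6·5 = 48 | 5·8+1·4+4·1 = 48
Y: 3·7+6·1 = 27 | 5·2+1·5+4·3 = 27
X: 3·0+6·3 = 18 | 5·2+1·4+4·1 = 18
A: 3·3+6·1 = 15 | 5·1+1·6+4·1 = 15
gcd(3,6,5,1,4) = 1

Coefficients: [3, 6, 5, 1, 4]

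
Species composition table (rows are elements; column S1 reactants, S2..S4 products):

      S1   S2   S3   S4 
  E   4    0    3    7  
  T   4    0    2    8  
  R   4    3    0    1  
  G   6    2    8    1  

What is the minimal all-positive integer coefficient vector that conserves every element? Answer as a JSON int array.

E: 5·4 = 20 | 6·0+2·3+2·7 = 20
T: 5·4 = 20 | 6·0+2·2+2·8 = 20
R: 5·4 = 20 | 6·3+2·0+2·1 = 20
G: 5·6 = 30 | 6·2+2·8+2·1 = 30
gcd(5,6,2,2) = 1

Coefficients: [5, 6, 2, 2]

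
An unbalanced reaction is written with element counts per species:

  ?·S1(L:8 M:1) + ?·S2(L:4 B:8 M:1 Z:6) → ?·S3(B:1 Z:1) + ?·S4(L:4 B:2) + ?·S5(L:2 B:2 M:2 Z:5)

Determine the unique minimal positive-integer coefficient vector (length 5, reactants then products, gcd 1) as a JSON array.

L: 2·8+2·4 = 24 | 2·0+5·4+2·2 = 24
B: 2·0+2·8 = 16 | 2·1+5·2+2·2 = 16
M: 2·1+2·1 = 4 | 2·0+5·0+2·2 = 4
Z: 2·0+2·6 = 12 | 2·1+5·0+2·5 = 12
gcd(2,2,2,5,2) = 1

Coefficients: [2, 2, 2, 5, 2]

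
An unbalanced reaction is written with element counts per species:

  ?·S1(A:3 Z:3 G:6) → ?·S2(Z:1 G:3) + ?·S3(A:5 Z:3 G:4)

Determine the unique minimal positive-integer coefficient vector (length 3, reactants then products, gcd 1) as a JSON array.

Coefficients: [5, 6, 3]

A: 5·3 = 15 | 6·0+3·5 = 15
Z: 5·3 = 15 | 6·1+3·3 = 15
G: 5·6 = 30 | 6·3+3·4 = 30
gcd(5,6,3) = 1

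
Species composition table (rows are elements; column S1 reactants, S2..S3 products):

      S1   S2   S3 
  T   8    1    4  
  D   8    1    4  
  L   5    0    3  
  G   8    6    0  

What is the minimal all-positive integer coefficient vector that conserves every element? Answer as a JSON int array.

Coefficients: [3, 4, 5]

T: 3·8 = 24 | 4·1+5·4 = 24
D: 3·8 = 24 | 4·1+5·4 = 24
L: 3·5 = 15 | 4·0+5·3 = 15
G: 3·8 = 24 | 4·6+5·0 = 24
gcd(3,4,5) = 1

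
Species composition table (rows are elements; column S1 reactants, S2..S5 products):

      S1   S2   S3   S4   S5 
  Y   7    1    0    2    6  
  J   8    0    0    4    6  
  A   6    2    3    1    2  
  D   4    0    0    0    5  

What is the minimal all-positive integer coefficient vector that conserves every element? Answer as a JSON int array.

Coefficients: [5, 3, 4, 4, 4]

Y: 5·7 = 35 | 3·1+4·0+4·2+4·6 = 35
J: 5·8 = 40 | 3·0+4·0+4·4+4·6 = 40
A: 5·6 = 30 | 3·2+4·3+4·1+4·2 = 30
D: 5·4 = 20 | 3·0+4·0+4·0+4·5 = 20
gcd(5,3,4,4,4) = 1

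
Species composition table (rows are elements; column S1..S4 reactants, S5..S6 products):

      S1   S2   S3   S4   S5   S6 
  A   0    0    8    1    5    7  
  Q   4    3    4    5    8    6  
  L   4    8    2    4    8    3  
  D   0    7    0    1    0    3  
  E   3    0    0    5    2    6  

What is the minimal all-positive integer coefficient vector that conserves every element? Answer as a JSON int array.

Coefficients: [3, 1, 6, 5, 5, 4]

A: 3·0+1·0+6·8+5·1 = 53 | 5·5+4·7 = 53
Q: 3·4+1·3+6·4+5·5 = 64 | 5·8+4·6 = 64
L: 3·4+1·8+6·2+5·4 = 52 | 5·8+4·3 = 52
D: 3·0+1·7+6·0+5·1 = 12 | 5·0+4·3 = 12
E: 3·3+1·0+6·0+5·5 = 34 | 5·2+4·6 = 34
gcd(3,1,6,5,5,4) = 1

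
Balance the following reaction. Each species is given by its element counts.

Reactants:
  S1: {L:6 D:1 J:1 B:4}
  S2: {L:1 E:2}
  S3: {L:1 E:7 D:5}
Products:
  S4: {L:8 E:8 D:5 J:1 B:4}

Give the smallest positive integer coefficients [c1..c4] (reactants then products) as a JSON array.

Coefficients: [5, 6, 4, 5]

L: 5·6+6·1+4·1 = 40 | 5·8 = 40
E: 5·0+6·2+4·7 = 40 | 5·8 = 40
D: 5·1+6·0+4·5 = 25 | 5·5 = 25
J: 5·1+6·0+4·0 = 5 | 5·1 = 5
B: 5·4+6·0+4·0 = 20 | 5·4 = 20
gcd(5,6,4,5) = 1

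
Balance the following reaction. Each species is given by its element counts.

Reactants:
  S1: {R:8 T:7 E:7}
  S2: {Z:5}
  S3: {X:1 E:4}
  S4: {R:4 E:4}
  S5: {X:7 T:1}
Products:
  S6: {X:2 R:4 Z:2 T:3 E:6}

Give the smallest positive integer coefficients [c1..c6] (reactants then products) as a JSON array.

X: 2·0+2·0+3·1+1·0+1·7 = 10 | 5·2 = 10
R: 2·8+2·0+3·0+1·4+1·0 = 20 | 5·4 = 20
Z: 2·0+2·5+3·0+1·0+1·0 = 10 | 5·2 = 10
T: 2·7+2·0+3·0+1·0+1·1 = 15 | 5·3 = 15
E: 2·7+2·0+3·4+1·4+1·0 = 30 | 5·6 = 30
gcd(2,2,3,1,1,5) = 1

Coefficients: [2, 2, 3, 1, 1, 5]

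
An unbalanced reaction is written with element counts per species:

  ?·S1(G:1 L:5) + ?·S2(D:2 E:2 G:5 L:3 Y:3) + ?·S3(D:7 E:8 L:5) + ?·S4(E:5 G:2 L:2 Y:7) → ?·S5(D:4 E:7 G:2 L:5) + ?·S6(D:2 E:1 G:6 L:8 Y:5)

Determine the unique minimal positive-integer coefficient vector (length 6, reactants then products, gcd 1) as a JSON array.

Coefficients: [6, 6, 2, 1, 4, 5]

D: 6·0+6·2+2·7+1·0 = 26 | 4·4+5·2 = 26
E: 6·0+6·2+2·8+1·5 = 33 | 4·7+5·1 = 33
G: 6·1+6·5+2·0+1·2 = 38 | 4·2+5·6 = 38
L: 6·5+6·3+2·5+1·2 = 60 | 4·5+5·8 = 60
Y: 6·0+6·3+2·0+1·7 = 25 | 4·0+5·5 = 25
gcd(6,6,2,1,4,5) = 1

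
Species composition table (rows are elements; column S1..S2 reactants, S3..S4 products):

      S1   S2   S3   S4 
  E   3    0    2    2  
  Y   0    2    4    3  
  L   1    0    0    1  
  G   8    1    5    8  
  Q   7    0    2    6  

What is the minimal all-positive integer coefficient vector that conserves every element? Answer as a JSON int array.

Coefficients: [2, 5, 1, 2]

E: 2·3+5·0 = 6 | 1·2+2·2 = 6
Y: 2·0+5·2 = 10 | 1·4+2·3 = 10
L: 2·1+5·0 = 2 | 1·0+2·1 = 2
G: 2·8+5·1 = 21 | 1·5+2·8 = 21
Q: 2·7+5·0 = 14 | 1·2+2·6 = 14
gcd(2,5,1,2) = 1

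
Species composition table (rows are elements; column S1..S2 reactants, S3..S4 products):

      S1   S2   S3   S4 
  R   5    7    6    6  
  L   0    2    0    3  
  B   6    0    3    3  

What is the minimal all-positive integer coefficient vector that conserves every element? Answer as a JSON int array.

R: 3·5+3·7 = 36 | 4·6+2·6 = 36
L: 3·0+3·2 = 6 | 4·0+2·3 = 6
B: 3·6+3·0 = 18 | 4·3+2·3 = 18
gcd(3,3,4,2) = 1

Coefficients: [3, 3, 4, 2]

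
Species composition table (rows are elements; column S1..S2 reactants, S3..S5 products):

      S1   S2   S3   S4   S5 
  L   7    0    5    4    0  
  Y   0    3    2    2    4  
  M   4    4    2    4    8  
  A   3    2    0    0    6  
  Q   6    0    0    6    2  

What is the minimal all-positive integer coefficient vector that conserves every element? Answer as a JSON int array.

Coefficients: [2, 6, 2, 1, 3]

L: 2·7+6·0 = 14 | 2·5+1·4+3·0 = 14
Y: 2·0+6·3 = 18 | 2·2+1·2+3·4 = 18
M: 2·4+6·4 = 32 | 2·2+1·4+3·8 = 32
A: 2·3+6·2 = 18 | 2·0+1·0+3·6 = 18
Q: 2·6+6·0 = 12 | 2·0+1·6+3·2 = 12
gcd(2,6,2,1,3) = 1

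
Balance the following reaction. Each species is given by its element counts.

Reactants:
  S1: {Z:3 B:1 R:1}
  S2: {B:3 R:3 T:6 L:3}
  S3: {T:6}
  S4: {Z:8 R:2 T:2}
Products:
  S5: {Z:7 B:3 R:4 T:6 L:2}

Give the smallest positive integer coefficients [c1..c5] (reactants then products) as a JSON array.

Coefficients: [6, 4, 1, 3, 6]

Z: 6·3+4·0+1·0+3·8 = 42 | 6·7 = 42
B: 6·1+4·3+1·0+3·0 = 18 | 6·3 = 18
R: 6·1+4·3+1·0+3·2 = 24 | 6·4 = 24
T: 6·0+4·6+1·6+3·2 = 36 | 6·6 = 36
L: 6·0+4·3+1·0+3·0 = 12 | 6·2 = 12
gcd(6,4,1,3,6) = 1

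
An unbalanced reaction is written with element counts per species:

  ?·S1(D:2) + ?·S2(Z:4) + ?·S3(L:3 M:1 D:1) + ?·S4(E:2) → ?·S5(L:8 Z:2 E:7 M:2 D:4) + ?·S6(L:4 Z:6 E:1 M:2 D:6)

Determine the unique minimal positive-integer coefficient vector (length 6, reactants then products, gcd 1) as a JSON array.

L: 3·0+2·0+4·3+4·0 = 12 | 1·8+1·4 = 12
Z: 3·0+2·4+4·0+4·0 = 8 | 1·2+1·6 = 8
E: 3·0+2·0+4·0+4·2 = 8 | 1·7+1·1 = 8
M: 3·0+2·0+4·1+4·0 = 4 | 1·2+1·2 = 4
D: 3·2+2·0+4·1+4·0 = 10 | 1·4+1·6 = 10
gcd(3,2,4,4,1,1) = 1

Coefficients: [3, 2, 4, 4, 1, 1]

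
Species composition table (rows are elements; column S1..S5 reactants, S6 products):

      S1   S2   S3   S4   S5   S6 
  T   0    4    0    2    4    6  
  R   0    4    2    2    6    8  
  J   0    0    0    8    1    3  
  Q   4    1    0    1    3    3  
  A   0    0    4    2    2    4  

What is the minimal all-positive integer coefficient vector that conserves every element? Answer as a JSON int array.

T: 1·0+6·4+4·0+2·2+2·4 = 36 | 6·6 = 36
R: 1·0+6·4+4·2+2·2+2·6 = 48 | 6·8 = 48
J: 1·0+6·0+4·0+2·8+2·1 = 18 | 6·3 = 18
Q: 1·4+6·1+4·0+2·1+2·3 = 18 | 6·3 = 18
A: 1·0+6·0+4·4+2·2+2·2 = 24 | 6·4 = 24
gcd(1,6,4,2,2,6) = 1

Coefficients: [1, 6, 4, 2, 2, 6]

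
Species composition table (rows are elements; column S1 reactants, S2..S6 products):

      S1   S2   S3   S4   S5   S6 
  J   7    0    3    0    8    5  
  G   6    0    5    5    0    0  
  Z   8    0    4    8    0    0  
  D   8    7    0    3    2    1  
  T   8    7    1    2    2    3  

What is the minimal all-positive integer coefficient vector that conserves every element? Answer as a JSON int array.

J: 5·7 = 35 | 3·0+2·3+4·0+3·8+1·5 = 35
G: 5·6 = 30 | 3·0+2·5+4·5+3·0+1·0 = 30
Z: 5·8 = 40 | 3·0+2·4+4·8+3·0+1·0 = 40
D: 5·8 = 40 | 3·7+2·0+4·3+3·2+1·1 = 40
T: 5·8 = 40 | 3·7+2·1+4·2+3·2+1·3 = 40
gcd(5,3,2,4,3,1) = 1

Coefficients: [5, 3, 2, 4, 3, 1]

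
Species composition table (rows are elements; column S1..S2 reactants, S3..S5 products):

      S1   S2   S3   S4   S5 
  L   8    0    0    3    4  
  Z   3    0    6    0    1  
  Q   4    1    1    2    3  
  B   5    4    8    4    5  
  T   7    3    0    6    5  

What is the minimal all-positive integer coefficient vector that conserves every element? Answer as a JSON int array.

L: 3·8+6·0 = 24 | 1·0+4·3+3·4 = 24
Z: 3·3+6·0 = 9 | 1·6+4·0+3·1 = 9
Q: 3·4+6·1 = 18 | 1·1+4·2+3·3 = 18
B: 3·5+6·4 = 39 | 1·8+4·4+3·5 = 39
T: 3·7+6·3 = 39 | 1·0+4·6+3·5 = 39
gcd(3,6,1,4,3) = 1

Coefficients: [3, 6, 1, 4, 3]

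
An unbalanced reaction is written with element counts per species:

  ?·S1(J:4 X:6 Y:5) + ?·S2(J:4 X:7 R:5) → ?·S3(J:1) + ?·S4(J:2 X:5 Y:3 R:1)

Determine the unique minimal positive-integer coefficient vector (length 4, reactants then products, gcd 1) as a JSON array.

Coefficients: [3, 1, 6, 5]

J: 3·4+1·4 = 16 | 6·1+5·2 = 16
X: 3·6+1·7 = 25 | 6·0+5·5 = 25
Y: 3·5+1·0 = 15 | 6·0+5·3 = 15
R: 3·0+1·5 = 5 | 6·0+5·1 = 5
gcd(3,1,6,5) = 1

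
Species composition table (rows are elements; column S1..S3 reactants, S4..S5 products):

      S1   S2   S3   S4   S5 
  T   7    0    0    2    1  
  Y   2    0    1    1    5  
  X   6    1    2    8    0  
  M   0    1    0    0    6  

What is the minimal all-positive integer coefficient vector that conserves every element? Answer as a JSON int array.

Coefficients: [1, 6, 6, 3, 1]

T: 1·7+6·0+6·0 = 7 | 3·2+1·1 = 7
Y: 1·2+6·0+6·1 = 8 | 3·1+1·5 = 8
X: 1·6+6·1+6·2 = 24 | 3·8+1·0 = 24
M: 1·0+6·1+6·0 = 6 | 3·0+1·6 = 6
gcd(1,6,6,3,1) = 1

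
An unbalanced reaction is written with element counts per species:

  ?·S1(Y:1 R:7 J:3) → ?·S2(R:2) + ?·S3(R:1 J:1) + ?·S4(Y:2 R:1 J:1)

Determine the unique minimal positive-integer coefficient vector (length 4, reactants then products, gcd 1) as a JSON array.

Coefficients: [2, 4, 5, 1]

Y: 2·1 = 2 | 4·0+5·0+1·2 = 2
R: 2·7 = 14 | 4·2+5·1+1·1 = 14
J: 2·3 = 6 | 4·0+5·1+1·1 = 6
gcd(2,4,5,1) = 1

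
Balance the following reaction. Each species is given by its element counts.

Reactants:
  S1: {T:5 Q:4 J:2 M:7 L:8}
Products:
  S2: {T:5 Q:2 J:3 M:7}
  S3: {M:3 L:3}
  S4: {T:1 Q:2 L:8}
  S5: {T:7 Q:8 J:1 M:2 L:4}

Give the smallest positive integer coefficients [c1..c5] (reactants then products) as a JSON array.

T: 5·5 = 25 | 3·5+4·0+3·1+1·7 = 25
Q: 5·4 = 20 | 3·2+4·0+3·2+1·8 = 20
J: 5·2 = 10 | 3·3+4·0+3·0+1·1 = 10
M: 5·7 = 35 | 3·7+4·3+3·0+1·2 = 35
L: 5·8 = 40 | 3·0+4·3+3·8+1·4 = 40
gcd(5,3,4,3,1) = 1

Coefficients: [5, 3, 4, 3, 1]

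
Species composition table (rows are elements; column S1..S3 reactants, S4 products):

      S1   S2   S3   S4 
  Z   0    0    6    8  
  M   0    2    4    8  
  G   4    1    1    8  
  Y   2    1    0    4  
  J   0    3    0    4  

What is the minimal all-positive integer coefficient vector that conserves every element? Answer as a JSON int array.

Z: 4·0+4·0+4·6 = 24 | 3·8 = 24
M: 4·0+4·2+4·4 = 24 | 3·8 = 24
G: 4·4+4·1+4·1 = 24 | 3·8 = 24
Y: 4·2+4·1+4·0 = 12 | 3·4 = 12
J: 4·0+4·3+4·0 = 12 | 3·4 = 12
gcd(4,4,4,3) = 1

Coefficients: [4, 4, 4, 3]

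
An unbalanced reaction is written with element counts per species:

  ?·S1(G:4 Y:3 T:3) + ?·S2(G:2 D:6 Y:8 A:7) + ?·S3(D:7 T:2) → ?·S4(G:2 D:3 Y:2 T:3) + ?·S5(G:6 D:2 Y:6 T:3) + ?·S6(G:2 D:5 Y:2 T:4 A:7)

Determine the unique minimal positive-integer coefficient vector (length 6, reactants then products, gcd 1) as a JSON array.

G: 6·4+1·2+2·0 = 26 | 3·2+3·6+1·2 = 26
D: 6·0+1·6+2·7 = 20 | 3·3+3·2+1·5 = 20
Y: 6·3+1·8+2·0 = 26 | 3·2+3·6+1·2 = 26
T: 6·3+1·0+2·2 = 22 | 3·3+3·3+1·4 = 22
A: 6·0+1·7+2·0 = 7 | 3·0+3·0+1·7 = 7
gcd(6,1,2,3,3,1) = 1

Coefficients: [6, 1, 2, 3, 3, 1]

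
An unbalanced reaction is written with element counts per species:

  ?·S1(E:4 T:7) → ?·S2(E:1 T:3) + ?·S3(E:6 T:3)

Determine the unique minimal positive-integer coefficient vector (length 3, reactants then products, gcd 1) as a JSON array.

E: 3·4 = 12 | 6·1+1·6 = 12
T: 3·7 = 21 | 6·3+1·3 = 21
gcd(3,6,1) = 1

Coefficients: [3, 6, 1]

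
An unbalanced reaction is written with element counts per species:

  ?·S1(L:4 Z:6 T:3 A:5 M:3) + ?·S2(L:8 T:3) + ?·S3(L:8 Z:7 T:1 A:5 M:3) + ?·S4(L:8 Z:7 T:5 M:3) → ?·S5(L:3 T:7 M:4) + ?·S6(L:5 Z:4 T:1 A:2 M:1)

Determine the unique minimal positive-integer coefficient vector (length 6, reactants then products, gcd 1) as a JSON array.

Coefficients: [1, 1, 1, 1, 1, 5]

L: 1·4+1·8+1·8+1·8 = 28 | 1·3+5·5 = 28
Z: 1·6+1·0+1·7+1·7 = 20 | 1·0+5·4 = 20
T: 1·3+1·3+1·1+1·5 = 12 | 1·7+5·1 = 12
A: 1·5+1·0+1·5+1·0 = 10 | 1·0+5·2 = 10
M: 1·3+1·0+1·3+1·3 = 9 | 1·4+5·1 = 9
gcd(1,1,1,1,1,5) = 1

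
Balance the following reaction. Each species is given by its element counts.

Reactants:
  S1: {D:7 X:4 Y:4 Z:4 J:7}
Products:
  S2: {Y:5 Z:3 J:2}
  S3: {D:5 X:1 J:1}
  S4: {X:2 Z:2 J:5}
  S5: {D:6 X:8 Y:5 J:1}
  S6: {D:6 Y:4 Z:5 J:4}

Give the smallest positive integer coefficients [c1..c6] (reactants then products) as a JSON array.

Coefficients: [6, 3, 6, 5, 1, 1]

D: 6·7 = 42 | 3·0+6·5+5·0+1·6+1·6 = 42
X: 6·4 = 24 | 3·0+6·1+5·2+1·8+1·0 = 24
Y: 6·4 = 24 | 3·5+6·0+5·0+1·5+1·4 = 24
Z: 6·4 = 24 | 3·3+6·0+5·2+1·0+1·5 = 24
J: 6·7 = 42 | 3·2+6·1+5·5+1·1+1·4 = 42
gcd(6,3,6,5,1,1) = 1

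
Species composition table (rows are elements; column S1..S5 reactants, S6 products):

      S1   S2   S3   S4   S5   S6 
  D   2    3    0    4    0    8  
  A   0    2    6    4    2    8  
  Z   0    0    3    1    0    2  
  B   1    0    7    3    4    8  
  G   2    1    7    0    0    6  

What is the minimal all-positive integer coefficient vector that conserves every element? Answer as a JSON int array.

D: 6·2+4·3+2·0+4·4+2·0 = 40 | 5·8 = 40
A: 6·0+4·2+2·6+4·4+2·2 = 40 | 5·8 = 40
Z: 6·0+4·0+2·3+4·1+2·0 = 10 | 5·2 = 10
B: 6·1+4·0+2·7+4·3+2·4 = 40 | 5·8 = 40
G: 6·2+4·1+2·7+4·0+2·0 = 30 | 5·6 = 30
gcd(6,4,2,4,2,5) = 1

Coefficients: [6, 4, 2, 4, 2, 5]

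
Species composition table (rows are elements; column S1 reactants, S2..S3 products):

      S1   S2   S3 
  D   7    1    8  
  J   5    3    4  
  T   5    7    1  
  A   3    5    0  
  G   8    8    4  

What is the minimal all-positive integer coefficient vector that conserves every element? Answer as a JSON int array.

D: 5·7 = 35 | 3·1+4·8 = 35
J: 5·5 = 25 | 3·3+4·4 = 25
T: 5·5 = 25 | 3·7+4·1 = 25
A: 5·3 = 15 | 3·5+4·0 = 15
G: 5·8 = 40 | 3·8+4·4 = 40
gcd(5,3,4) = 1

Coefficients: [5, 3, 4]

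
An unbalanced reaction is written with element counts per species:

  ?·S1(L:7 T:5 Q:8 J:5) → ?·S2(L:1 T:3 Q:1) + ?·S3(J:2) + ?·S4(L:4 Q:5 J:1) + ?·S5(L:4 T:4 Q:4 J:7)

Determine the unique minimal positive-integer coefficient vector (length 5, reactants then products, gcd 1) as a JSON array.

Coefficients: [4, 4, 1, 4, 2]

L: 4·7 = 28 | 4·1+1·0+4·4+2·4 = 28
T: 4·5 = 20 | 4·3+1·0+4·0+2·4 = 20
Q: 4·8 = 32 | 4·1+1·0+4·5+2·4 = 32
J: 4·5 = 20 | 4·0+1·2+4·1+2·7 = 20
gcd(4,4,1,4,2) = 1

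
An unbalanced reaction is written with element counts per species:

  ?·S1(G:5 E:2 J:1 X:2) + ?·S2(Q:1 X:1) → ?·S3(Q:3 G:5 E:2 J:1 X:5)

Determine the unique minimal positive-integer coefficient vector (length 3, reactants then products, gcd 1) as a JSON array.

Coefficients: [1, 3, 1]

Q: 1·0+3·1 = 3 | 1·3 = 3
G: 1·5+3·0 = 5 | 1·5 = 5
E: 1·2+3·0 = 2 | 1·2 = 2
J: 1·1+3·0 = 1 | 1·1 = 1
X: 1·2+3·1 = 5 | 1·5 = 5
gcd(1,3,1) = 1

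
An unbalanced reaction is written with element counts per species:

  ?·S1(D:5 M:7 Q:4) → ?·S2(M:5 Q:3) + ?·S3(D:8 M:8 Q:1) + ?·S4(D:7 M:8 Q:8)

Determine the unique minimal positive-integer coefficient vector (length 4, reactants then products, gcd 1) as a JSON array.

D: 3·5 = 15 | 1·0+1·8+1·7 = 15
M: 3·7 = 21 | 1·5+1·8+1·8 = 21
Q: 3·4 = 12 | 1·3+1·1+1·8 = 12
gcd(3,1,1,1) = 1

Coefficients: [3, 1, 1, 1]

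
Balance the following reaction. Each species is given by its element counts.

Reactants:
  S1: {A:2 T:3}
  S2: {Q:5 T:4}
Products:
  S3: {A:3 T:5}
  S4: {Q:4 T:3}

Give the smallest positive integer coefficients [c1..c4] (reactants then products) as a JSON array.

Coefficients: [3, 4, 2, 5]

Q: 3·0+4·5 = 20 | 2·0+5·4 = 20
A: 3·2+4·0 = 6 | 2·3+5·0 = 6
T: 3·3+4·4 = 25 | 2·5+5·3 = 25
gcd(3,4,2,5) = 1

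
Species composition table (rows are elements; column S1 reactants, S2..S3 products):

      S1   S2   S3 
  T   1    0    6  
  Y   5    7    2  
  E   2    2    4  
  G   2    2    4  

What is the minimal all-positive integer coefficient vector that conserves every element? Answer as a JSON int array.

T: 6·1 = 6 | 4·0+1·6 = 6
Y: 6·5 = 30 | 4·7+1·2 = 30
E: 6·2 = 12 | 4·2+1·4 = 12
G: 6·2 = 12 | 4·2+1·4 = 12
gcd(6,4,1) = 1

Coefficients: [6, 4, 1]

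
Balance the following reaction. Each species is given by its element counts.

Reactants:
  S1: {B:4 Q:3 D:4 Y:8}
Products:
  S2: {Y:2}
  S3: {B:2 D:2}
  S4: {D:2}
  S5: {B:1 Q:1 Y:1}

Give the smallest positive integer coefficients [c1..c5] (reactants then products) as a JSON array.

Coefficients: [2, 5, 1, 3, 6]

B: 2·4 = 8 | 5·0+1·2+3·0+6·1 = 8
Q: 2·3 = 6 | 5·0+1·0+3·0+6·1 = 6
D: 2·4 = 8 | 5·0+1·2+3·2+6·0 = 8
Y: 2·8 = 16 | 5·2+1·0+3·0+6·1 = 16
gcd(2,5,1,3,6) = 1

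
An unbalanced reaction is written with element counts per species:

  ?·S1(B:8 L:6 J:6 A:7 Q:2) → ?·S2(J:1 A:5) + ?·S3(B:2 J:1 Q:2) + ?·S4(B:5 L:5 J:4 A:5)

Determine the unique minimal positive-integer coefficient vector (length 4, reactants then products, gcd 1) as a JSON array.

B: 5·8 = 40 | 1·0+5·2+6·5 = 40
L: 5·6 = 30 | 1·0+5·0+6·5 = 30
J: 5·6 = 30 | 1·1+5·1+6·4 = 30
A: 5·7 = 35 | 1·5+5·0+6·5 = 35
Q: 5·2 = 10 | 1·0+5·2+6·0 = 10
gcd(5,1,5,6) = 1

Coefficients: [5, 1, 5, 6]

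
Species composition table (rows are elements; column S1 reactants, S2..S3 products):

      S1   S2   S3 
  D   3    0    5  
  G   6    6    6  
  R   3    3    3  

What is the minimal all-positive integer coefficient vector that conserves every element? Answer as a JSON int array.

D: 5·3 = 15 | 2·0+3·5 = 15
G: 5·6 = 30 | 2·6+3·6 = 30
R: 5·3 = 15 | 2·3+3·3 = 15
gcd(5,2,3) = 1

Coefficients: [5, 2, 3]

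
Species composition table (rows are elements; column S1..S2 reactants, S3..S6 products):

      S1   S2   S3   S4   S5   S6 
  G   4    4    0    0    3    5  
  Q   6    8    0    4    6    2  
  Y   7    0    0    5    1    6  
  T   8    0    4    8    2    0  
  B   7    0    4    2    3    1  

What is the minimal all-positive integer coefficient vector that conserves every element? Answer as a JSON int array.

G: 4·4+3·4 = 28 | 1·0+2·0+6·3+2·5 = 28
Q: 4·6+3·8 = 48 | 1·0+2·4+6·6+2·2 = 48
Y: 4·7+3·0 = 28 | 1·0+2·5+6·1+2·6 = 28
T: 4·8+3·0 = 32 | 1·4+2·8+6·2+2·0 = 32
B: 4·7+3·0 = 28 | 1·4+2·2+6·3+2·1 = 28
gcd(4,3,1,2,6,2) = 1

Coefficients: [4, 3, 1, 2, 6, 2]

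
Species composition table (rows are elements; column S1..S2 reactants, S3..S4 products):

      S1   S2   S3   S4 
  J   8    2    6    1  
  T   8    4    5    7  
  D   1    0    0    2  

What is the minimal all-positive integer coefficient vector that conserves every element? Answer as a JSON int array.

Coefficients: [4, 3, 6, 2]

J: 4·8+3·2 = 38 | 6·6+2·1 = 38
T: 4·8+3·4 = 44 | 6·5+2·7 = 44
D: 4·1+3·0 = 4 | 6·0+2·2 = 4
gcd(4,3,6,2) = 1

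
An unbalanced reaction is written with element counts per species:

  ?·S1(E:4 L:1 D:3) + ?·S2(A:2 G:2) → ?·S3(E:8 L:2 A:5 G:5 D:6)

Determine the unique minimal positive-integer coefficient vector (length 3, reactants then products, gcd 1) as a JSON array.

E: 4·4+5·0 = 16 | 2·8 = 16
L: 4·1+5·0 = 4 | 2·2 = 4
A: 4·0+5·2 = 10 | 2·5 = 10
G: 4·0+5·2 = 10 | 2·5 = 10
D: 4·3+5·0 = 12 | 2·6 = 12
gcd(4,5,2) = 1

Coefficients: [4, 5, 2]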